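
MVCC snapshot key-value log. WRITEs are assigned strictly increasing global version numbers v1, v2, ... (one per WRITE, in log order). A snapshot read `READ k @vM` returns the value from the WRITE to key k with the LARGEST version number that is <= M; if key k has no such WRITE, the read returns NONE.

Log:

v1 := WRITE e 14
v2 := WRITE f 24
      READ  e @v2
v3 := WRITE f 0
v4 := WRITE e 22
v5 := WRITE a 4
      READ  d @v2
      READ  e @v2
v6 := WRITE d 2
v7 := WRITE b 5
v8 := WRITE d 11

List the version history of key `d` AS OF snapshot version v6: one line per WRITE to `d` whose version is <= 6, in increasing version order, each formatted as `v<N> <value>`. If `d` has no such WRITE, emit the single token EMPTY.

Answer: v6 2

Derivation:
Scan writes for key=d with version <= 6:
  v1 WRITE e 14 -> skip
  v2 WRITE f 24 -> skip
  v3 WRITE f 0 -> skip
  v4 WRITE e 22 -> skip
  v5 WRITE a 4 -> skip
  v6 WRITE d 2 -> keep
  v7 WRITE b 5 -> skip
  v8 WRITE d 11 -> drop (> snap)
Collected: [(6, 2)]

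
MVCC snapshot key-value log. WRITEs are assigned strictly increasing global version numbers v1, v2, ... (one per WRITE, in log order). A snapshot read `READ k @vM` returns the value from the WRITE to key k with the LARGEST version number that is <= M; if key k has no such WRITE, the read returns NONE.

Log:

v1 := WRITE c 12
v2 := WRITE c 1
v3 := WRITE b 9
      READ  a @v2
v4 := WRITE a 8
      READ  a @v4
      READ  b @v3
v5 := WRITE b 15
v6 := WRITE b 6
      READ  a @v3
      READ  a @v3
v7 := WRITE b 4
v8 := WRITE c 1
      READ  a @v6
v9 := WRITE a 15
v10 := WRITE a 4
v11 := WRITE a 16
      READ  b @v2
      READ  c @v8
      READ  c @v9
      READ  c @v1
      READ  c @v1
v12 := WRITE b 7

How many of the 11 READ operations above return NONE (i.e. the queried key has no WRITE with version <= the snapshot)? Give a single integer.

Answer: 4

Derivation:
v1: WRITE c=12  (c history now [(1, 12)])
v2: WRITE c=1  (c history now [(1, 12), (2, 1)])
v3: WRITE b=9  (b history now [(3, 9)])
READ a @v2: history=[] -> no version <= 2 -> NONE
v4: WRITE a=8  (a history now [(4, 8)])
READ a @v4: history=[(4, 8)] -> pick v4 -> 8
READ b @v3: history=[(3, 9)] -> pick v3 -> 9
v5: WRITE b=15  (b history now [(3, 9), (5, 15)])
v6: WRITE b=6  (b history now [(3, 9), (5, 15), (6, 6)])
READ a @v3: history=[(4, 8)] -> no version <= 3 -> NONE
READ a @v3: history=[(4, 8)] -> no version <= 3 -> NONE
v7: WRITE b=4  (b history now [(3, 9), (5, 15), (6, 6), (7, 4)])
v8: WRITE c=1  (c history now [(1, 12), (2, 1), (8, 1)])
READ a @v6: history=[(4, 8)] -> pick v4 -> 8
v9: WRITE a=15  (a history now [(4, 8), (9, 15)])
v10: WRITE a=4  (a history now [(4, 8), (9, 15), (10, 4)])
v11: WRITE a=16  (a history now [(4, 8), (9, 15), (10, 4), (11, 16)])
READ b @v2: history=[(3, 9), (5, 15), (6, 6), (7, 4)] -> no version <= 2 -> NONE
READ c @v8: history=[(1, 12), (2, 1), (8, 1)] -> pick v8 -> 1
READ c @v9: history=[(1, 12), (2, 1), (8, 1)] -> pick v8 -> 1
READ c @v1: history=[(1, 12), (2, 1), (8, 1)] -> pick v1 -> 12
READ c @v1: history=[(1, 12), (2, 1), (8, 1)] -> pick v1 -> 12
v12: WRITE b=7  (b history now [(3, 9), (5, 15), (6, 6), (7, 4), (12, 7)])
Read results in order: ['NONE', '8', '9', 'NONE', 'NONE', '8', 'NONE', '1', '1', '12', '12']
NONE count = 4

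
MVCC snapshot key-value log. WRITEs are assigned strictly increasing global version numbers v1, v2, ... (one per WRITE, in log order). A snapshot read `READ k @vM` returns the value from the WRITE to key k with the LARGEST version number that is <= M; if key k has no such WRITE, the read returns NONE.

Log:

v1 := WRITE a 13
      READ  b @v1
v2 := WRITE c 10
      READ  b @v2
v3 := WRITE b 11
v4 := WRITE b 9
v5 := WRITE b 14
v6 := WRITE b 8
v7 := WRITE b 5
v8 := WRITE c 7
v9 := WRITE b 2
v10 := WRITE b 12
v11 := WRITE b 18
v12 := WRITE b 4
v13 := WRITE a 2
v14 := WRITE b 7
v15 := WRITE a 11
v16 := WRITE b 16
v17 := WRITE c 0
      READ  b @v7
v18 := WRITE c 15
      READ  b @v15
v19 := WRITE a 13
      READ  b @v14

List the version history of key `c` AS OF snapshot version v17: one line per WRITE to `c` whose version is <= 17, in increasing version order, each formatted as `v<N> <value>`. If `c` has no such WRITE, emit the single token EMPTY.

Answer: v2 10
v8 7
v17 0

Derivation:
Scan writes for key=c with version <= 17:
  v1 WRITE a 13 -> skip
  v2 WRITE c 10 -> keep
  v3 WRITE b 11 -> skip
  v4 WRITE b 9 -> skip
  v5 WRITE b 14 -> skip
  v6 WRITE b 8 -> skip
  v7 WRITE b 5 -> skip
  v8 WRITE c 7 -> keep
  v9 WRITE b 2 -> skip
  v10 WRITE b 12 -> skip
  v11 WRITE b 18 -> skip
  v12 WRITE b 4 -> skip
  v13 WRITE a 2 -> skip
  v14 WRITE b 7 -> skip
  v15 WRITE a 11 -> skip
  v16 WRITE b 16 -> skip
  v17 WRITE c 0 -> keep
  v18 WRITE c 15 -> drop (> snap)
  v19 WRITE a 13 -> skip
Collected: [(2, 10), (8, 7), (17, 0)]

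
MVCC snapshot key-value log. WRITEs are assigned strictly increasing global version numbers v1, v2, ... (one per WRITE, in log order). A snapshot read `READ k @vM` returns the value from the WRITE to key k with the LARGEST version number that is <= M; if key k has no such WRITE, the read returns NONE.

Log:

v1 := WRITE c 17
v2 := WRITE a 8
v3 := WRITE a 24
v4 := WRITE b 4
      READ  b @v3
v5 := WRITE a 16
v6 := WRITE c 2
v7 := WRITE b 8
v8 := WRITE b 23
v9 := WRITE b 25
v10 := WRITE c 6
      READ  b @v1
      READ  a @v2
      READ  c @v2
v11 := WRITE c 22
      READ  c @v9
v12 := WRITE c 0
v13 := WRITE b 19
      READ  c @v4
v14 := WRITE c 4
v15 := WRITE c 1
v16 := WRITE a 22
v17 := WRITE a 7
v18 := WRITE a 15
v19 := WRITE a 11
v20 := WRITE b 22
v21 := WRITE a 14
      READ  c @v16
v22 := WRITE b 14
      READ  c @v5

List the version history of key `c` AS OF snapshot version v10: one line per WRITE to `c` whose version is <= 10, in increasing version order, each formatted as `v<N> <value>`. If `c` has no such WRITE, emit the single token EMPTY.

Answer: v1 17
v6 2
v10 6

Derivation:
Scan writes for key=c with version <= 10:
  v1 WRITE c 17 -> keep
  v2 WRITE a 8 -> skip
  v3 WRITE a 24 -> skip
  v4 WRITE b 4 -> skip
  v5 WRITE a 16 -> skip
  v6 WRITE c 2 -> keep
  v7 WRITE b 8 -> skip
  v8 WRITE b 23 -> skip
  v9 WRITE b 25 -> skip
  v10 WRITE c 6 -> keep
  v11 WRITE c 22 -> drop (> snap)
  v12 WRITE c 0 -> drop (> snap)
  v13 WRITE b 19 -> skip
  v14 WRITE c 4 -> drop (> snap)
  v15 WRITE c 1 -> drop (> snap)
  v16 WRITE a 22 -> skip
  v17 WRITE a 7 -> skip
  v18 WRITE a 15 -> skip
  v19 WRITE a 11 -> skip
  v20 WRITE b 22 -> skip
  v21 WRITE a 14 -> skip
  v22 WRITE b 14 -> skip
Collected: [(1, 17), (6, 2), (10, 6)]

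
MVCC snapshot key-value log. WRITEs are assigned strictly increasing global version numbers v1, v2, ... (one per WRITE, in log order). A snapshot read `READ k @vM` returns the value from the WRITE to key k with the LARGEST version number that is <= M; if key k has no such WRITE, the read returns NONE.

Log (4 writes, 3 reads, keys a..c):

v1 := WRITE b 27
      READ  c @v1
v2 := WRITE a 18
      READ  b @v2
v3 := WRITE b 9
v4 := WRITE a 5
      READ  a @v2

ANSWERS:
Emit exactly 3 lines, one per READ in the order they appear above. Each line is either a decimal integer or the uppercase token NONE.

v1: WRITE b=27  (b history now [(1, 27)])
READ c @v1: history=[] -> no version <= 1 -> NONE
v2: WRITE a=18  (a history now [(2, 18)])
READ b @v2: history=[(1, 27)] -> pick v1 -> 27
v3: WRITE b=9  (b history now [(1, 27), (3, 9)])
v4: WRITE a=5  (a history now [(2, 18), (4, 5)])
READ a @v2: history=[(2, 18), (4, 5)] -> pick v2 -> 18

Answer: NONE
27
18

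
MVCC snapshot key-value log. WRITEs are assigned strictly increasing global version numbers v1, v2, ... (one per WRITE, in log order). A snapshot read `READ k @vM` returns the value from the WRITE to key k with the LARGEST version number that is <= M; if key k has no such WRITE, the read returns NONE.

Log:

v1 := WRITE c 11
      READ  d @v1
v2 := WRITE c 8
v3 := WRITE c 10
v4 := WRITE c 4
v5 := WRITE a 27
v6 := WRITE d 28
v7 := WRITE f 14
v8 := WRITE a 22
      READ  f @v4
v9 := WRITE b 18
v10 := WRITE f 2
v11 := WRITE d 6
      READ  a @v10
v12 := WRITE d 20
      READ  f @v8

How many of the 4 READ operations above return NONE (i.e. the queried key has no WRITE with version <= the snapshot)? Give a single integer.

Answer: 2

Derivation:
v1: WRITE c=11  (c history now [(1, 11)])
READ d @v1: history=[] -> no version <= 1 -> NONE
v2: WRITE c=8  (c history now [(1, 11), (2, 8)])
v3: WRITE c=10  (c history now [(1, 11), (2, 8), (3, 10)])
v4: WRITE c=4  (c history now [(1, 11), (2, 8), (3, 10), (4, 4)])
v5: WRITE a=27  (a history now [(5, 27)])
v6: WRITE d=28  (d history now [(6, 28)])
v7: WRITE f=14  (f history now [(7, 14)])
v8: WRITE a=22  (a history now [(5, 27), (8, 22)])
READ f @v4: history=[(7, 14)] -> no version <= 4 -> NONE
v9: WRITE b=18  (b history now [(9, 18)])
v10: WRITE f=2  (f history now [(7, 14), (10, 2)])
v11: WRITE d=6  (d history now [(6, 28), (11, 6)])
READ a @v10: history=[(5, 27), (8, 22)] -> pick v8 -> 22
v12: WRITE d=20  (d history now [(6, 28), (11, 6), (12, 20)])
READ f @v8: history=[(7, 14), (10, 2)] -> pick v7 -> 14
Read results in order: ['NONE', 'NONE', '22', '14']
NONE count = 2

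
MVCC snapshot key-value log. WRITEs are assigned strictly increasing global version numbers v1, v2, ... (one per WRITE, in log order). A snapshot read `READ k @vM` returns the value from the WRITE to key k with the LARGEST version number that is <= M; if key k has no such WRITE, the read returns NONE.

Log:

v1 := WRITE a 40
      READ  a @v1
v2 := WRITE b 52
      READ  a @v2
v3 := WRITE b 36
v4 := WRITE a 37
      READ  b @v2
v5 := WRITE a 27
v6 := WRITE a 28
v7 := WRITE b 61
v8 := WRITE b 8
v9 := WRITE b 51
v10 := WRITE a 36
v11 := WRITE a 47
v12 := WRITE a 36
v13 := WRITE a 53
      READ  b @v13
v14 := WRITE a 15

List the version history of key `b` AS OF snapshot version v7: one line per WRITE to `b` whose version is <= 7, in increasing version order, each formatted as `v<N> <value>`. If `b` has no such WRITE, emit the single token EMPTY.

Scan writes for key=b with version <= 7:
  v1 WRITE a 40 -> skip
  v2 WRITE b 52 -> keep
  v3 WRITE b 36 -> keep
  v4 WRITE a 37 -> skip
  v5 WRITE a 27 -> skip
  v6 WRITE a 28 -> skip
  v7 WRITE b 61 -> keep
  v8 WRITE b 8 -> drop (> snap)
  v9 WRITE b 51 -> drop (> snap)
  v10 WRITE a 36 -> skip
  v11 WRITE a 47 -> skip
  v12 WRITE a 36 -> skip
  v13 WRITE a 53 -> skip
  v14 WRITE a 15 -> skip
Collected: [(2, 52), (3, 36), (7, 61)]

Answer: v2 52
v3 36
v7 61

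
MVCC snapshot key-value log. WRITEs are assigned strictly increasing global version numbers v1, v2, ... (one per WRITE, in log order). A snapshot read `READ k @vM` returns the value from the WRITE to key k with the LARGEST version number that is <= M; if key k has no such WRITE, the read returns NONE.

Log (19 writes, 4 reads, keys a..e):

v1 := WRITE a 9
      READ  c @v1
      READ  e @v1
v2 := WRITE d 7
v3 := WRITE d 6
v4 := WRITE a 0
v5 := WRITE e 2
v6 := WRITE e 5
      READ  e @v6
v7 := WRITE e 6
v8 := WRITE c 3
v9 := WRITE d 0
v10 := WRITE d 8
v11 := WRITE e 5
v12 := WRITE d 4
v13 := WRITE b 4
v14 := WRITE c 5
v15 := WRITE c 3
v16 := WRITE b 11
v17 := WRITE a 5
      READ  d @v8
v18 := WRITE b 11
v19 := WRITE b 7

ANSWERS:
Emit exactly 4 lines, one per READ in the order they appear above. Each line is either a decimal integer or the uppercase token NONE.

Answer: NONE
NONE
5
6

Derivation:
v1: WRITE a=9  (a history now [(1, 9)])
READ c @v1: history=[] -> no version <= 1 -> NONE
READ e @v1: history=[] -> no version <= 1 -> NONE
v2: WRITE d=7  (d history now [(2, 7)])
v3: WRITE d=6  (d history now [(2, 7), (3, 6)])
v4: WRITE a=0  (a history now [(1, 9), (4, 0)])
v5: WRITE e=2  (e history now [(5, 2)])
v6: WRITE e=5  (e history now [(5, 2), (6, 5)])
READ e @v6: history=[(5, 2), (6, 5)] -> pick v6 -> 5
v7: WRITE e=6  (e history now [(5, 2), (6, 5), (7, 6)])
v8: WRITE c=3  (c history now [(8, 3)])
v9: WRITE d=0  (d history now [(2, 7), (3, 6), (9, 0)])
v10: WRITE d=8  (d history now [(2, 7), (3, 6), (9, 0), (10, 8)])
v11: WRITE e=5  (e history now [(5, 2), (6, 5), (7, 6), (11, 5)])
v12: WRITE d=4  (d history now [(2, 7), (3, 6), (9, 0), (10, 8), (12, 4)])
v13: WRITE b=4  (b history now [(13, 4)])
v14: WRITE c=5  (c history now [(8, 3), (14, 5)])
v15: WRITE c=3  (c history now [(8, 3), (14, 5), (15, 3)])
v16: WRITE b=11  (b history now [(13, 4), (16, 11)])
v17: WRITE a=5  (a history now [(1, 9), (4, 0), (17, 5)])
READ d @v8: history=[(2, 7), (3, 6), (9, 0), (10, 8), (12, 4)] -> pick v3 -> 6
v18: WRITE b=11  (b history now [(13, 4), (16, 11), (18, 11)])
v19: WRITE b=7  (b history now [(13, 4), (16, 11), (18, 11), (19, 7)])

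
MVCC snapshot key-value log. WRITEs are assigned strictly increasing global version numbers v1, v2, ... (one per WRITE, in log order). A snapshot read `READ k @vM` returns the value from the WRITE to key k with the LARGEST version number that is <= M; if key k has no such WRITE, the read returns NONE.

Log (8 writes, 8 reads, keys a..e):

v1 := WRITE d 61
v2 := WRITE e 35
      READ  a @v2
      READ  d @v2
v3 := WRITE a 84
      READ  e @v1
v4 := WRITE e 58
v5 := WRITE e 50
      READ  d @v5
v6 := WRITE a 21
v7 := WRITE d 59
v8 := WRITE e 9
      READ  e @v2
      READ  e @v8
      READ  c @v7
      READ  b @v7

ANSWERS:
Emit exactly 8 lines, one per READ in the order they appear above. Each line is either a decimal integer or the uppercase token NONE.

Answer: NONE
61
NONE
61
35
9
NONE
NONE

Derivation:
v1: WRITE d=61  (d history now [(1, 61)])
v2: WRITE e=35  (e history now [(2, 35)])
READ a @v2: history=[] -> no version <= 2 -> NONE
READ d @v2: history=[(1, 61)] -> pick v1 -> 61
v3: WRITE a=84  (a history now [(3, 84)])
READ e @v1: history=[(2, 35)] -> no version <= 1 -> NONE
v4: WRITE e=58  (e history now [(2, 35), (4, 58)])
v5: WRITE e=50  (e history now [(2, 35), (4, 58), (5, 50)])
READ d @v5: history=[(1, 61)] -> pick v1 -> 61
v6: WRITE a=21  (a history now [(3, 84), (6, 21)])
v7: WRITE d=59  (d history now [(1, 61), (7, 59)])
v8: WRITE e=9  (e history now [(2, 35), (4, 58), (5, 50), (8, 9)])
READ e @v2: history=[(2, 35), (4, 58), (5, 50), (8, 9)] -> pick v2 -> 35
READ e @v8: history=[(2, 35), (4, 58), (5, 50), (8, 9)] -> pick v8 -> 9
READ c @v7: history=[] -> no version <= 7 -> NONE
READ b @v7: history=[] -> no version <= 7 -> NONE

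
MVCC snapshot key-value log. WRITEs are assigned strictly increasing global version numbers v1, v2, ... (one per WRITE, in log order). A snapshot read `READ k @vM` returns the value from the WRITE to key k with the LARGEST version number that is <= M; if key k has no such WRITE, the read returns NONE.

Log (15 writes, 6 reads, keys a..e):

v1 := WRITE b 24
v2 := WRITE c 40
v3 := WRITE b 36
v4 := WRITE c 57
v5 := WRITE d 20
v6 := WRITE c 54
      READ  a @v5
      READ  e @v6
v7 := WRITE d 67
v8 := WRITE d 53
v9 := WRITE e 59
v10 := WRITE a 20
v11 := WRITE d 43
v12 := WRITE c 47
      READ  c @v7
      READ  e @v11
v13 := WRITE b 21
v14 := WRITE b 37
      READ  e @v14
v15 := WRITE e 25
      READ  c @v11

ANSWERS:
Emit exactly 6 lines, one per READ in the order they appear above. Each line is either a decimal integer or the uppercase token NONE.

Answer: NONE
NONE
54
59
59
54

Derivation:
v1: WRITE b=24  (b history now [(1, 24)])
v2: WRITE c=40  (c history now [(2, 40)])
v3: WRITE b=36  (b history now [(1, 24), (3, 36)])
v4: WRITE c=57  (c history now [(2, 40), (4, 57)])
v5: WRITE d=20  (d history now [(5, 20)])
v6: WRITE c=54  (c history now [(2, 40), (4, 57), (6, 54)])
READ a @v5: history=[] -> no version <= 5 -> NONE
READ e @v6: history=[] -> no version <= 6 -> NONE
v7: WRITE d=67  (d history now [(5, 20), (7, 67)])
v8: WRITE d=53  (d history now [(5, 20), (7, 67), (8, 53)])
v9: WRITE e=59  (e history now [(9, 59)])
v10: WRITE a=20  (a history now [(10, 20)])
v11: WRITE d=43  (d history now [(5, 20), (7, 67), (8, 53), (11, 43)])
v12: WRITE c=47  (c history now [(2, 40), (4, 57), (6, 54), (12, 47)])
READ c @v7: history=[(2, 40), (4, 57), (6, 54), (12, 47)] -> pick v6 -> 54
READ e @v11: history=[(9, 59)] -> pick v9 -> 59
v13: WRITE b=21  (b history now [(1, 24), (3, 36), (13, 21)])
v14: WRITE b=37  (b history now [(1, 24), (3, 36), (13, 21), (14, 37)])
READ e @v14: history=[(9, 59)] -> pick v9 -> 59
v15: WRITE e=25  (e history now [(9, 59), (15, 25)])
READ c @v11: history=[(2, 40), (4, 57), (6, 54), (12, 47)] -> pick v6 -> 54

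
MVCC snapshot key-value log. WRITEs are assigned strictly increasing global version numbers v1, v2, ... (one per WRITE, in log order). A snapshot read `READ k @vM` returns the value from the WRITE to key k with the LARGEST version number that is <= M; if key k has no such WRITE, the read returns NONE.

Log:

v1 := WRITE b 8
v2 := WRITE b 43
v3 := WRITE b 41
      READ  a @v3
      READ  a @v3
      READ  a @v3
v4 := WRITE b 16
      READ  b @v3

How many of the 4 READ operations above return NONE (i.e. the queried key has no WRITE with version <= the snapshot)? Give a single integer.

Answer: 3

Derivation:
v1: WRITE b=8  (b history now [(1, 8)])
v2: WRITE b=43  (b history now [(1, 8), (2, 43)])
v3: WRITE b=41  (b history now [(1, 8), (2, 43), (3, 41)])
READ a @v3: history=[] -> no version <= 3 -> NONE
READ a @v3: history=[] -> no version <= 3 -> NONE
READ a @v3: history=[] -> no version <= 3 -> NONE
v4: WRITE b=16  (b history now [(1, 8), (2, 43), (3, 41), (4, 16)])
READ b @v3: history=[(1, 8), (2, 43), (3, 41), (4, 16)] -> pick v3 -> 41
Read results in order: ['NONE', 'NONE', 'NONE', '41']
NONE count = 3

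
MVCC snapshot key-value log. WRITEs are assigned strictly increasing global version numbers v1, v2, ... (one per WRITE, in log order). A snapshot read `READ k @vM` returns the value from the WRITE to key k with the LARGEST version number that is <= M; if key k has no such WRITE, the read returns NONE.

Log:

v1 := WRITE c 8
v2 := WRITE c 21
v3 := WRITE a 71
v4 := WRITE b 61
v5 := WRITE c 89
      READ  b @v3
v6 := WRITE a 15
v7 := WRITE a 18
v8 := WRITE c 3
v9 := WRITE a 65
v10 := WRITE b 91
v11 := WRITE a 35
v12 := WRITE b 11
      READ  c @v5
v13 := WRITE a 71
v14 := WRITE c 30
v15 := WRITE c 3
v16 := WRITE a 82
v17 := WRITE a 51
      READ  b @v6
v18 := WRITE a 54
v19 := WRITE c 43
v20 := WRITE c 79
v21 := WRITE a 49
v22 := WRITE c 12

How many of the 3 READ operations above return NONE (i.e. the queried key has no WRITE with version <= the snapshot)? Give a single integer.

v1: WRITE c=8  (c history now [(1, 8)])
v2: WRITE c=21  (c history now [(1, 8), (2, 21)])
v3: WRITE a=71  (a history now [(3, 71)])
v4: WRITE b=61  (b history now [(4, 61)])
v5: WRITE c=89  (c history now [(1, 8), (2, 21), (5, 89)])
READ b @v3: history=[(4, 61)] -> no version <= 3 -> NONE
v6: WRITE a=15  (a history now [(3, 71), (6, 15)])
v7: WRITE a=18  (a history now [(3, 71), (6, 15), (7, 18)])
v8: WRITE c=3  (c history now [(1, 8), (2, 21), (5, 89), (8, 3)])
v9: WRITE a=65  (a history now [(3, 71), (6, 15), (7, 18), (9, 65)])
v10: WRITE b=91  (b history now [(4, 61), (10, 91)])
v11: WRITE a=35  (a history now [(3, 71), (6, 15), (7, 18), (9, 65), (11, 35)])
v12: WRITE b=11  (b history now [(4, 61), (10, 91), (12, 11)])
READ c @v5: history=[(1, 8), (2, 21), (5, 89), (8, 3)] -> pick v5 -> 89
v13: WRITE a=71  (a history now [(3, 71), (6, 15), (7, 18), (9, 65), (11, 35), (13, 71)])
v14: WRITE c=30  (c history now [(1, 8), (2, 21), (5, 89), (8, 3), (14, 30)])
v15: WRITE c=3  (c history now [(1, 8), (2, 21), (5, 89), (8, 3), (14, 30), (15, 3)])
v16: WRITE a=82  (a history now [(3, 71), (6, 15), (7, 18), (9, 65), (11, 35), (13, 71), (16, 82)])
v17: WRITE a=51  (a history now [(3, 71), (6, 15), (7, 18), (9, 65), (11, 35), (13, 71), (16, 82), (17, 51)])
READ b @v6: history=[(4, 61), (10, 91), (12, 11)] -> pick v4 -> 61
v18: WRITE a=54  (a history now [(3, 71), (6, 15), (7, 18), (9, 65), (11, 35), (13, 71), (16, 82), (17, 51), (18, 54)])
v19: WRITE c=43  (c history now [(1, 8), (2, 21), (5, 89), (8, 3), (14, 30), (15, 3), (19, 43)])
v20: WRITE c=79  (c history now [(1, 8), (2, 21), (5, 89), (8, 3), (14, 30), (15, 3), (19, 43), (20, 79)])
v21: WRITE a=49  (a history now [(3, 71), (6, 15), (7, 18), (9, 65), (11, 35), (13, 71), (16, 82), (17, 51), (18, 54), (21, 49)])
v22: WRITE c=12  (c history now [(1, 8), (2, 21), (5, 89), (8, 3), (14, 30), (15, 3), (19, 43), (20, 79), (22, 12)])
Read results in order: ['NONE', '89', '61']
NONE count = 1

Answer: 1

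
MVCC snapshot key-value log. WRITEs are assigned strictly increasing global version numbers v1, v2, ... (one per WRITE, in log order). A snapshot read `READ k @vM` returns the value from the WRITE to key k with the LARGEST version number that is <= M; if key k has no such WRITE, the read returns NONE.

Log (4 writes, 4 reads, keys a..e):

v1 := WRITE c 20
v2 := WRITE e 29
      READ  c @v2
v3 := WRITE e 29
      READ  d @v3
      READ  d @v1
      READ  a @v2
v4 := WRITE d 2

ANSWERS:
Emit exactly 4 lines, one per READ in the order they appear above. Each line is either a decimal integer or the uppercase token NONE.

Answer: 20
NONE
NONE
NONE

Derivation:
v1: WRITE c=20  (c history now [(1, 20)])
v2: WRITE e=29  (e history now [(2, 29)])
READ c @v2: history=[(1, 20)] -> pick v1 -> 20
v3: WRITE e=29  (e history now [(2, 29), (3, 29)])
READ d @v3: history=[] -> no version <= 3 -> NONE
READ d @v1: history=[] -> no version <= 1 -> NONE
READ a @v2: history=[] -> no version <= 2 -> NONE
v4: WRITE d=2  (d history now [(4, 2)])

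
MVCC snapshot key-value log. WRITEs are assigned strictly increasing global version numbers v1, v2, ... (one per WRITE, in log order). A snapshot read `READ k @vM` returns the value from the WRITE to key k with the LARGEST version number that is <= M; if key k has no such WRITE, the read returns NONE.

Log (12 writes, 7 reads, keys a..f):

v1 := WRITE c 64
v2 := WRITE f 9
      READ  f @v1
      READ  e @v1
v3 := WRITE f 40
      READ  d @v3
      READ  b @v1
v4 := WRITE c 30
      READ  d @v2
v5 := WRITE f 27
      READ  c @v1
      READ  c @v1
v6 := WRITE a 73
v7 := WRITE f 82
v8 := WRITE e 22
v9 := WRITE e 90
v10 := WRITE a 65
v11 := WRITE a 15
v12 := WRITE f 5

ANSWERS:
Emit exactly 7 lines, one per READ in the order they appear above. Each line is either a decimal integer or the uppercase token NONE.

v1: WRITE c=64  (c history now [(1, 64)])
v2: WRITE f=9  (f history now [(2, 9)])
READ f @v1: history=[(2, 9)] -> no version <= 1 -> NONE
READ e @v1: history=[] -> no version <= 1 -> NONE
v3: WRITE f=40  (f history now [(2, 9), (3, 40)])
READ d @v3: history=[] -> no version <= 3 -> NONE
READ b @v1: history=[] -> no version <= 1 -> NONE
v4: WRITE c=30  (c history now [(1, 64), (4, 30)])
READ d @v2: history=[] -> no version <= 2 -> NONE
v5: WRITE f=27  (f history now [(2, 9), (3, 40), (5, 27)])
READ c @v1: history=[(1, 64), (4, 30)] -> pick v1 -> 64
READ c @v1: history=[(1, 64), (4, 30)] -> pick v1 -> 64
v6: WRITE a=73  (a history now [(6, 73)])
v7: WRITE f=82  (f history now [(2, 9), (3, 40), (5, 27), (7, 82)])
v8: WRITE e=22  (e history now [(8, 22)])
v9: WRITE e=90  (e history now [(8, 22), (9, 90)])
v10: WRITE a=65  (a history now [(6, 73), (10, 65)])
v11: WRITE a=15  (a history now [(6, 73), (10, 65), (11, 15)])
v12: WRITE f=5  (f history now [(2, 9), (3, 40), (5, 27), (7, 82), (12, 5)])

Answer: NONE
NONE
NONE
NONE
NONE
64
64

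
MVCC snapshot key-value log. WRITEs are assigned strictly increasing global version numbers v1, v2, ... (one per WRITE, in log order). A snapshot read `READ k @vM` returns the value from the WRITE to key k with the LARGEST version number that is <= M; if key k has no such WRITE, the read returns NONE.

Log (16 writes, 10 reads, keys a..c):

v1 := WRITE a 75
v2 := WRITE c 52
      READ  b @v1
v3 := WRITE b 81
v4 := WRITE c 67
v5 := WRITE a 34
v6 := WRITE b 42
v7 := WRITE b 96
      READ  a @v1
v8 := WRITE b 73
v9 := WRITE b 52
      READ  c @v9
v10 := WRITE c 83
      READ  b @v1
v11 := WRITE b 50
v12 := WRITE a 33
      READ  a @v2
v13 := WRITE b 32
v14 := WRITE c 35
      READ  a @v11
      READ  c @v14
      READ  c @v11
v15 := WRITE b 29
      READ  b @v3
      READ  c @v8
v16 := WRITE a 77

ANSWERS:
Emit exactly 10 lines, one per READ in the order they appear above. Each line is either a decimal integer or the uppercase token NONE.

Answer: NONE
75
67
NONE
75
34
35
83
81
67

Derivation:
v1: WRITE a=75  (a history now [(1, 75)])
v2: WRITE c=52  (c history now [(2, 52)])
READ b @v1: history=[] -> no version <= 1 -> NONE
v3: WRITE b=81  (b history now [(3, 81)])
v4: WRITE c=67  (c history now [(2, 52), (4, 67)])
v5: WRITE a=34  (a history now [(1, 75), (5, 34)])
v6: WRITE b=42  (b history now [(3, 81), (6, 42)])
v7: WRITE b=96  (b history now [(3, 81), (6, 42), (7, 96)])
READ a @v1: history=[(1, 75), (5, 34)] -> pick v1 -> 75
v8: WRITE b=73  (b history now [(3, 81), (6, 42), (7, 96), (8, 73)])
v9: WRITE b=52  (b history now [(3, 81), (6, 42), (7, 96), (8, 73), (9, 52)])
READ c @v9: history=[(2, 52), (4, 67)] -> pick v4 -> 67
v10: WRITE c=83  (c history now [(2, 52), (4, 67), (10, 83)])
READ b @v1: history=[(3, 81), (6, 42), (7, 96), (8, 73), (9, 52)] -> no version <= 1 -> NONE
v11: WRITE b=50  (b history now [(3, 81), (6, 42), (7, 96), (8, 73), (9, 52), (11, 50)])
v12: WRITE a=33  (a history now [(1, 75), (5, 34), (12, 33)])
READ a @v2: history=[(1, 75), (5, 34), (12, 33)] -> pick v1 -> 75
v13: WRITE b=32  (b history now [(3, 81), (6, 42), (7, 96), (8, 73), (9, 52), (11, 50), (13, 32)])
v14: WRITE c=35  (c history now [(2, 52), (4, 67), (10, 83), (14, 35)])
READ a @v11: history=[(1, 75), (5, 34), (12, 33)] -> pick v5 -> 34
READ c @v14: history=[(2, 52), (4, 67), (10, 83), (14, 35)] -> pick v14 -> 35
READ c @v11: history=[(2, 52), (4, 67), (10, 83), (14, 35)] -> pick v10 -> 83
v15: WRITE b=29  (b history now [(3, 81), (6, 42), (7, 96), (8, 73), (9, 52), (11, 50), (13, 32), (15, 29)])
READ b @v3: history=[(3, 81), (6, 42), (7, 96), (8, 73), (9, 52), (11, 50), (13, 32), (15, 29)] -> pick v3 -> 81
READ c @v8: history=[(2, 52), (4, 67), (10, 83), (14, 35)] -> pick v4 -> 67
v16: WRITE a=77  (a history now [(1, 75), (5, 34), (12, 33), (16, 77)])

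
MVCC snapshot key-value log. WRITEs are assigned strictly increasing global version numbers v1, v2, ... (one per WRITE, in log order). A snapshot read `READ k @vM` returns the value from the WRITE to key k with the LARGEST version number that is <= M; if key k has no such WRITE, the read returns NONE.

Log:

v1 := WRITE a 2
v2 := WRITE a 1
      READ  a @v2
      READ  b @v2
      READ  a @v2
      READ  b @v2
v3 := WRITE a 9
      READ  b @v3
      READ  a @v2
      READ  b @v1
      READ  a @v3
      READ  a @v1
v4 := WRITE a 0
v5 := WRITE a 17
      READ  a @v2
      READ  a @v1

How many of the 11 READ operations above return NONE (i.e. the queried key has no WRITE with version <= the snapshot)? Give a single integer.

Answer: 4

Derivation:
v1: WRITE a=2  (a history now [(1, 2)])
v2: WRITE a=1  (a history now [(1, 2), (2, 1)])
READ a @v2: history=[(1, 2), (2, 1)] -> pick v2 -> 1
READ b @v2: history=[] -> no version <= 2 -> NONE
READ a @v2: history=[(1, 2), (2, 1)] -> pick v2 -> 1
READ b @v2: history=[] -> no version <= 2 -> NONE
v3: WRITE a=9  (a history now [(1, 2), (2, 1), (3, 9)])
READ b @v3: history=[] -> no version <= 3 -> NONE
READ a @v2: history=[(1, 2), (2, 1), (3, 9)] -> pick v2 -> 1
READ b @v1: history=[] -> no version <= 1 -> NONE
READ a @v3: history=[(1, 2), (2, 1), (3, 9)] -> pick v3 -> 9
READ a @v1: history=[(1, 2), (2, 1), (3, 9)] -> pick v1 -> 2
v4: WRITE a=0  (a history now [(1, 2), (2, 1), (3, 9), (4, 0)])
v5: WRITE a=17  (a history now [(1, 2), (2, 1), (3, 9), (4, 0), (5, 17)])
READ a @v2: history=[(1, 2), (2, 1), (3, 9), (4, 0), (5, 17)] -> pick v2 -> 1
READ a @v1: history=[(1, 2), (2, 1), (3, 9), (4, 0), (5, 17)] -> pick v1 -> 2
Read results in order: ['1', 'NONE', '1', 'NONE', 'NONE', '1', 'NONE', '9', '2', '1', '2']
NONE count = 4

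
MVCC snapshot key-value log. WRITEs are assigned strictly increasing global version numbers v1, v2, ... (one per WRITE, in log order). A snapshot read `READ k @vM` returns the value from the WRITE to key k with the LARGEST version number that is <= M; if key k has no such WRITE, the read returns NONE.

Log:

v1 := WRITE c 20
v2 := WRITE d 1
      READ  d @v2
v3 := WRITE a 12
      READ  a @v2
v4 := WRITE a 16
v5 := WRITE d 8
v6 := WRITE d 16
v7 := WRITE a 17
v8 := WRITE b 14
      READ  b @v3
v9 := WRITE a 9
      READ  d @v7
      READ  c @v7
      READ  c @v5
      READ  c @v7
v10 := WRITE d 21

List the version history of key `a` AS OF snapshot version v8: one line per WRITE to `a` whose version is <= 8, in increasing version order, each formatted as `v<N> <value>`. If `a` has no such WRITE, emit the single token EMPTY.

Answer: v3 12
v4 16
v7 17

Derivation:
Scan writes for key=a with version <= 8:
  v1 WRITE c 20 -> skip
  v2 WRITE d 1 -> skip
  v3 WRITE a 12 -> keep
  v4 WRITE a 16 -> keep
  v5 WRITE d 8 -> skip
  v6 WRITE d 16 -> skip
  v7 WRITE a 17 -> keep
  v8 WRITE b 14 -> skip
  v9 WRITE a 9 -> drop (> snap)
  v10 WRITE d 21 -> skip
Collected: [(3, 12), (4, 16), (7, 17)]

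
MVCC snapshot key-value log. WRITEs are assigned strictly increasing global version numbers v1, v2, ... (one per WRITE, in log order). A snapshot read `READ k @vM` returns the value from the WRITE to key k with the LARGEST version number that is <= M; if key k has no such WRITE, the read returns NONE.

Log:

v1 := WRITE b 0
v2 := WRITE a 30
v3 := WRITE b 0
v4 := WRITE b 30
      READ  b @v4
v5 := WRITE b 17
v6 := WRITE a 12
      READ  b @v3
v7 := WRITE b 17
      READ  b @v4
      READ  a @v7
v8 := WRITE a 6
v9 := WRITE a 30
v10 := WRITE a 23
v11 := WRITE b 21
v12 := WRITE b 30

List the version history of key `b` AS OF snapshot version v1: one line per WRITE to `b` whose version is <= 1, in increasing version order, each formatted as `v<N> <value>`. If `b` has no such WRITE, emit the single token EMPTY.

Answer: v1 0

Derivation:
Scan writes for key=b with version <= 1:
  v1 WRITE b 0 -> keep
  v2 WRITE a 30 -> skip
  v3 WRITE b 0 -> drop (> snap)
  v4 WRITE b 30 -> drop (> snap)
  v5 WRITE b 17 -> drop (> snap)
  v6 WRITE a 12 -> skip
  v7 WRITE b 17 -> drop (> snap)
  v8 WRITE a 6 -> skip
  v9 WRITE a 30 -> skip
  v10 WRITE a 23 -> skip
  v11 WRITE b 21 -> drop (> snap)
  v12 WRITE b 30 -> drop (> snap)
Collected: [(1, 0)]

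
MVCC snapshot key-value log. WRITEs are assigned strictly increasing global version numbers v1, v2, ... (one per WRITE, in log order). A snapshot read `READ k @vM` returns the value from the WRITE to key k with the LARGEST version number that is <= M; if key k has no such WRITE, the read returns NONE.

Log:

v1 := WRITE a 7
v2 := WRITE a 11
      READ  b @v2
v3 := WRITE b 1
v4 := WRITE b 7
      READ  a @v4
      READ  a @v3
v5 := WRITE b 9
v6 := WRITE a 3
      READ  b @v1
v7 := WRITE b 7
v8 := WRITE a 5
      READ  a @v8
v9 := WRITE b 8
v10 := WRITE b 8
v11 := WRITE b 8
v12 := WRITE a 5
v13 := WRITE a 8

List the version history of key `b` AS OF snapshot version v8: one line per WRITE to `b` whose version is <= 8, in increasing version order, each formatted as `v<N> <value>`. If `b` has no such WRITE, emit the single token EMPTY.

Answer: v3 1
v4 7
v5 9
v7 7

Derivation:
Scan writes for key=b with version <= 8:
  v1 WRITE a 7 -> skip
  v2 WRITE a 11 -> skip
  v3 WRITE b 1 -> keep
  v4 WRITE b 7 -> keep
  v5 WRITE b 9 -> keep
  v6 WRITE a 3 -> skip
  v7 WRITE b 7 -> keep
  v8 WRITE a 5 -> skip
  v9 WRITE b 8 -> drop (> snap)
  v10 WRITE b 8 -> drop (> snap)
  v11 WRITE b 8 -> drop (> snap)
  v12 WRITE a 5 -> skip
  v13 WRITE a 8 -> skip
Collected: [(3, 1), (4, 7), (5, 9), (7, 7)]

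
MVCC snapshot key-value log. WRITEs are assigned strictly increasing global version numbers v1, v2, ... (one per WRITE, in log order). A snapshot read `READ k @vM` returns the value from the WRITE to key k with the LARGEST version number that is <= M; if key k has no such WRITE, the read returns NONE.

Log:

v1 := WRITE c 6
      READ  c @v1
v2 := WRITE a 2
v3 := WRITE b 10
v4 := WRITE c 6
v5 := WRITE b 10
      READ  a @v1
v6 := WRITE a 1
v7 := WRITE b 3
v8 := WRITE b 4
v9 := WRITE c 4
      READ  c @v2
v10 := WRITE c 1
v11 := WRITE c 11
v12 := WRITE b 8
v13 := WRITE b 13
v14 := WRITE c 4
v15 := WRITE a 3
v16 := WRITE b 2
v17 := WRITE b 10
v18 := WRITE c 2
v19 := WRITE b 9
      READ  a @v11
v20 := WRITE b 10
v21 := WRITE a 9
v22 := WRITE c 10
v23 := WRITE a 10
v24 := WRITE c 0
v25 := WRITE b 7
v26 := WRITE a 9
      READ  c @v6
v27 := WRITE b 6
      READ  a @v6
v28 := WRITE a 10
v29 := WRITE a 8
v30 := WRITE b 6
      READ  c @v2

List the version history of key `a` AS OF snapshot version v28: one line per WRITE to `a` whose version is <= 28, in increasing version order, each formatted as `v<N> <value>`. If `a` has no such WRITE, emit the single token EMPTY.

Answer: v2 2
v6 1
v15 3
v21 9
v23 10
v26 9
v28 10

Derivation:
Scan writes for key=a with version <= 28:
  v1 WRITE c 6 -> skip
  v2 WRITE a 2 -> keep
  v3 WRITE b 10 -> skip
  v4 WRITE c 6 -> skip
  v5 WRITE b 10 -> skip
  v6 WRITE a 1 -> keep
  v7 WRITE b 3 -> skip
  v8 WRITE b 4 -> skip
  v9 WRITE c 4 -> skip
  v10 WRITE c 1 -> skip
  v11 WRITE c 11 -> skip
  v12 WRITE b 8 -> skip
  v13 WRITE b 13 -> skip
  v14 WRITE c 4 -> skip
  v15 WRITE a 3 -> keep
  v16 WRITE b 2 -> skip
  v17 WRITE b 10 -> skip
  v18 WRITE c 2 -> skip
  v19 WRITE b 9 -> skip
  v20 WRITE b 10 -> skip
  v21 WRITE a 9 -> keep
  v22 WRITE c 10 -> skip
  v23 WRITE a 10 -> keep
  v24 WRITE c 0 -> skip
  v25 WRITE b 7 -> skip
  v26 WRITE a 9 -> keep
  v27 WRITE b 6 -> skip
  v28 WRITE a 10 -> keep
  v29 WRITE a 8 -> drop (> snap)
  v30 WRITE b 6 -> skip
Collected: [(2, 2), (6, 1), (15, 3), (21, 9), (23, 10), (26, 9), (28, 10)]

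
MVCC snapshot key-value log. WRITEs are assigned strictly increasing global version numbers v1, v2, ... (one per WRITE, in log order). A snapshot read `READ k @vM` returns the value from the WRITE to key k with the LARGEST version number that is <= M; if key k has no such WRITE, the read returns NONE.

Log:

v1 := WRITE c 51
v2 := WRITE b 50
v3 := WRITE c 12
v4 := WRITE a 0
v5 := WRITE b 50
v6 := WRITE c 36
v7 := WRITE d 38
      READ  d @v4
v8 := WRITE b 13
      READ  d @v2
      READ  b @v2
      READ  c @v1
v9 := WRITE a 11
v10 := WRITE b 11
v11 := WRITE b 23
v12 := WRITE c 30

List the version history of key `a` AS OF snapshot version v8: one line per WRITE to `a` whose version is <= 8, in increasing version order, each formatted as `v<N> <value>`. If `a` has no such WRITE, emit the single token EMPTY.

Answer: v4 0

Derivation:
Scan writes for key=a with version <= 8:
  v1 WRITE c 51 -> skip
  v2 WRITE b 50 -> skip
  v3 WRITE c 12 -> skip
  v4 WRITE a 0 -> keep
  v5 WRITE b 50 -> skip
  v6 WRITE c 36 -> skip
  v7 WRITE d 38 -> skip
  v8 WRITE b 13 -> skip
  v9 WRITE a 11 -> drop (> snap)
  v10 WRITE b 11 -> skip
  v11 WRITE b 23 -> skip
  v12 WRITE c 30 -> skip
Collected: [(4, 0)]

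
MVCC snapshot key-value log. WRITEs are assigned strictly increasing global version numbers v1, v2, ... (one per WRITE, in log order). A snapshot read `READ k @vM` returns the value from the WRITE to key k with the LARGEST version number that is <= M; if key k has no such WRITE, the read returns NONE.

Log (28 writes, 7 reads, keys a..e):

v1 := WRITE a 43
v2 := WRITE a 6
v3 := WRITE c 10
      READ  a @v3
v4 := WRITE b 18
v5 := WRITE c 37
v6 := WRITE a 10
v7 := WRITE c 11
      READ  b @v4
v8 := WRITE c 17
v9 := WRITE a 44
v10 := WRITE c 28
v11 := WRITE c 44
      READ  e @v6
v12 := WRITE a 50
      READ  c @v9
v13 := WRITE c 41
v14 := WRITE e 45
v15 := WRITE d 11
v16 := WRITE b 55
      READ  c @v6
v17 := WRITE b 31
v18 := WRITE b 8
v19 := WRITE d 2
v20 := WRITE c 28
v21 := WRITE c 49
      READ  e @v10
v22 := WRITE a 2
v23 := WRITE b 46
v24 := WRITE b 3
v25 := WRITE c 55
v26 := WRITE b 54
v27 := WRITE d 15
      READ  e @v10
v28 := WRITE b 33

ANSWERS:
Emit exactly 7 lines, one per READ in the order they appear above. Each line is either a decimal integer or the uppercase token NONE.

v1: WRITE a=43  (a history now [(1, 43)])
v2: WRITE a=6  (a history now [(1, 43), (2, 6)])
v3: WRITE c=10  (c history now [(3, 10)])
READ a @v3: history=[(1, 43), (2, 6)] -> pick v2 -> 6
v4: WRITE b=18  (b history now [(4, 18)])
v5: WRITE c=37  (c history now [(3, 10), (5, 37)])
v6: WRITE a=10  (a history now [(1, 43), (2, 6), (6, 10)])
v7: WRITE c=11  (c history now [(3, 10), (5, 37), (7, 11)])
READ b @v4: history=[(4, 18)] -> pick v4 -> 18
v8: WRITE c=17  (c history now [(3, 10), (5, 37), (7, 11), (8, 17)])
v9: WRITE a=44  (a history now [(1, 43), (2, 6), (6, 10), (9, 44)])
v10: WRITE c=28  (c history now [(3, 10), (5, 37), (7, 11), (8, 17), (10, 28)])
v11: WRITE c=44  (c history now [(3, 10), (5, 37), (7, 11), (8, 17), (10, 28), (11, 44)])
READ e @v6: history=[] -> no version <= 6 -> NONE
v12: WRITE a=50  (a history now [(1, 43), (2, 6), (6, 10), (9, 44), (12, 50)])
READ c @v9: history=[(3, 10), (5, 37), (7, 11), (8, 17), (10, 28), (11, 44)] -> pick v8 -> 17
v13: WRITE c=41  (c history now [(3, 10), (5, 37), (7, 11), (8, 17), (10, 28), (11, 44), (13, 41)])
v14: WRITE e=45  (e history now [(14, 45)])
v15: WRITE d=11  (d history now [(15, 11)])
v16: WRITE b=55  (b history now [(4, 18), (16, 55)])
READ c @v6: history=[(3, 10), (5, 37), (7, 11), (8, 17), (10, 28), (11, 44), (13, 41)] -> pick v5 -> 37
v17: WRITE b=31  (b history now [(4, 18), (16, 55), (17, 31)])
v18: WRITE b=8  (b history now [(4, 18), (16, 55), (17, 31), (18, 8)])
v19: WRITE d=2  (d history now [(15, 11), (19, 2)])
v20: WRITE c=28  (c history now [(3, 10), (5, 37), (7, 11), (8, 17), (10, 28), (11, 44), (13, 41), (20, 28)])
v21: WRITE c=49  (c history now [(3, 10), (5, 37), (7, 11), (8, 17), (10, 28), (11, 44), (13, 41), (20, 28), (21, 49)])
READ e @v10: history=[(14, 45)] -> no version <= 10 -> NONE
v22: WRITE a=2  (a history now [(1, 43), (2, 6), (6, 10), (9, 44), (12, 50), (22, 2)])
v23: WRITE b=46  (b history now [(4, 18), (16, 55), (17, 31), (18, 8), (23, 46)])
v24: WRITE b=3  (b history now [(4, 18), (16, 55), (17, 31), (18, 8), (23, 46), (24, 3)])
v25: WRITE c=55  (c history now [(3, 10), (5, 37), (7, 11), (8, 17), (10, 28), (11, 44), (13, 41), (20, 28), (21, 49), (25, 55)])
v26: WRITE b=54  (b history now [(4, 18), (16, 55), (17, 31), (18, 8), (23, 46), (24, 3), (26, 54)])
v27: WRITE d=15  (d history now [(15, 11), (19, 2), (27, 15)])
READ e @v10: history=[(14, 45)] -> no version <= 10 -> NONE
v28: WRITE b=33  (b history now [(4, 18), (16, 55), (17, 31), (18, 8), (23, 46), (24, 3), (26, 54), (28, 33)])

Answer: 6
18
NONE
17
37
NONE
NONE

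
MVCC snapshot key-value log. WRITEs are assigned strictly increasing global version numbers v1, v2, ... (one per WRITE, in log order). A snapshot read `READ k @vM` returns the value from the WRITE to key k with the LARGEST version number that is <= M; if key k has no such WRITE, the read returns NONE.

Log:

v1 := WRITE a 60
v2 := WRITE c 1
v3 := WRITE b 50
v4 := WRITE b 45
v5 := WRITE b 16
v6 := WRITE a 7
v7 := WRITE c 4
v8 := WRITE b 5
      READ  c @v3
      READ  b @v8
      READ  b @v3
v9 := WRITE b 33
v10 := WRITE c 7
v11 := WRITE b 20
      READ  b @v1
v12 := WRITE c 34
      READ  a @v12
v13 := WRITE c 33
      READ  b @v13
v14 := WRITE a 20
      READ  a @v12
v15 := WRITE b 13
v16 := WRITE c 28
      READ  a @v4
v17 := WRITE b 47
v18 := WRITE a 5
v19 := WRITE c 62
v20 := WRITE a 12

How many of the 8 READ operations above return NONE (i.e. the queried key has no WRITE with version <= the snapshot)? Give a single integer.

Answer: 1

Derivation:
v1: WRITE a=60  (a history now [(1, 60)])
v2: WRITE c=1  (c history now [(2, 1)])
v3: WRITE b=50  (b history now [(3, 50)])
v4: WRITE b=45  (b history now [(3, 50), (4, 45)])
v5: WRITE b=16  (b history now [(3, 50), (4, 45), (5, 16)])
v6: WRITE a=7  (a history now [(1, 60), (6, 7)])
v7: WRITE c=4  (c history now [(2, 1), (7, 4)])
v8: WRITE b=5  (b history now [(3, 50), (4, 45), (5, 16), (8, 5)])
READ c @v3: history=[(2, 1), (7, 4)] -> pick v2 -> 1
READ b @v8: history=[(3, 50), (4, 45), (5, 16), (8, 5)] -> pick v8 -> 5
READ b @v3: history=[(3, 50), (4, 45), (5, 16), (8, 5)] -> pick v3 -> 50
v9: WRITE b=33  (b history now [(3, 50), (4, 45), (5, 16), (8, 5), (9, 33)])
v10: WRITE c=7  (c history now [(2, 1), (7, 4), (10, 7)])
v11: WRITE b=20  (b history now [(3, 50), (4, 45), (5, 16), (8, 5), (9, 33), (11, 20)])
READ b @v1: history=[(3, 50), (4, 45), (5, 16), (8, 5), (9, 33), (11, 20)] -> no version <= 1 -> NONE
v12: WRITE c=34  (c history now [(2, 1), (7, 4), (10, 7), (12, 34)])
READ a @v12: history=[(1, 60), (6, 7)] -> pick v6 -> 7
v13: WRITE c=33  (c history now [(2, 1), (7, 4), (10, 7), (12, 34), (13, 33)])
READ b @v13: history=[(3, 50), (4, 45), (5, 16), (8, 5), (9, 33), (11, 20)] -> pick v11 -> 20
v14: WRITE a=20  (a history now [(1, 60), (6, 7), (14, 20)])
READ a @v12: history=[(1, 60), (6, 7), (14, 20)] -> pick v6 -> 7
v15: WRITE b=13  (b history now [(3, 50), (4, 45), (5, 16), (8, 5), (9, 33), (11, 20), (15, 13)])
v16: WRITE c=28  (c history now [(2, 1), (7, 4), (10, 7), (12, 34), (13, 33), (16, 28)])
READ a @v4: history=[(1, 60), (6, 7), (14, 20)] -> pick v1 -> 60
v17: WRITE b=47  (b history now [(3, 50), (4, 45), (5, 16), (8, 5), (9, 33), (11, 20), (15, 13), (17, 47)])
v18: WRITE a=5  (a history now [(1, 60), (6, 7), (14, 20), (18, 5)])
v19: WRITE c=62  (c history now [(2, 1), (7, 4), (10, 7), (12, 34), (13, 33), (16, 28), (19, 62)])
v20: WRITE a=12  (a history now [(1, 60), (6, 7), (14, 20), (18, 5), (20, 12)])
Read results in order: ['1', '5', '50', 'NONE', '7', '20', '7', '60']
NONE count = 1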